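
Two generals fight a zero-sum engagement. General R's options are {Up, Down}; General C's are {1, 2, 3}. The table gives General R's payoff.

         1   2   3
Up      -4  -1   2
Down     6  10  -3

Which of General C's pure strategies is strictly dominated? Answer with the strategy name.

2

1 holds General R's payoff strictly below 2 in every row: -4 < -1, 6 < 10.
So 2 is strictly dominated for General C.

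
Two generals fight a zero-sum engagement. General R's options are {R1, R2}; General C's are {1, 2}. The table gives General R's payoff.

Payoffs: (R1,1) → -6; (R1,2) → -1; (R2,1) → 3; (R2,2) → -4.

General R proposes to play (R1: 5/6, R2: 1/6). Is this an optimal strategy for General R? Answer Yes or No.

No

Against 1 this mix gives (5/6)·(-6) + (1/6)·3 = -9/2.
Against 2 this mix gives (5/6)·(-1) + (1/6)·(-4) = -3/2.
General C will play 1, holding General R to -9/2. Shifting weight toward the row that does better against 1 would raise this floor (the equalizing mix achieves -9/4 against both 1 and 2), so the proposed strategy is not optimal.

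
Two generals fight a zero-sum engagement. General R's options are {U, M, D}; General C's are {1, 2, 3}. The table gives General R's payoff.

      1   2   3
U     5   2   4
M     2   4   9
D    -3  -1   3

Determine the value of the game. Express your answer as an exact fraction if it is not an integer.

16/5

Row minima: U → 2, M → 2, D → -3; maximin = 2.
Column maxima: 1 → 5, 2 → 4, 3 → 9; minimax = 4.
2 ≠ 4, so there is no saddle point; optimal play is mixed.
D is strictly dominated by U, so General R never plays it.
3 is strictly dominated by 2 (it gives General R strictly more in every row), so General C never plays it.
On the remaining 2×2 (U, M vs 1, 2):
Let General R play U with probability p. Expected payoff against 1: 5p + 2(1−p) = 3p + 2; against 2: 2p + 4(1−p) = −2p + 4.
Setting these equal: 3p + 2 = −2p + 4 ⇒ 5p = 2 ⇒ p = 2/5, and the value is (3)·(2/5) + 2 = 16/5.
For General C: with q = P(1), equating U's and M's payoffs gives 3q + 2 = −2q + 4 ⇒ q = 2/5.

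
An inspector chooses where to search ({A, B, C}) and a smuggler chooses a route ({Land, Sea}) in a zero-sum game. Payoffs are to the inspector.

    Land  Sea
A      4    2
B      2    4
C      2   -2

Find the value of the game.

Row minima: A → 2, B → 2, C → -2; maximin = 2.
Column maxima: Land → 4, Sea → 4; minimax = 4.
2 ≠ 4, so there is no saddle point; optimal play is mixed.
C is strictly dominated by A, so the inspector never plays it.
On the remaining 2×2 (A, B vs Land, Sea):
Let the inspector play A with probability p. Expected payoff against Land: 4p + 2(1−p) = 2p + 2; against Sea: 2p + 4(1−p) = −2p + 4.
Setting these equal: 2p + 2 = −2p + 4 ⇒ 4p = 2 ⇒ p = 1/2, and the value is (2)·(1/2) + 2 = 3.
For the smuggler: with q = P(Land), equating A's and B's payoffs gives 2q + 2 = −2q + 4 ⇒ q = 1/2.

3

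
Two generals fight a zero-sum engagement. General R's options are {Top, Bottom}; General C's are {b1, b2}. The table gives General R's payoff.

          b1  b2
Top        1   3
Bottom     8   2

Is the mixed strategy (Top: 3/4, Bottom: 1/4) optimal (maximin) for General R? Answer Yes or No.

Yes

Against b1 this mix gives (3/4)·1 + (1/4)·8 = 11/4.
Against b2 this mix gives (3/4)·3 + (1/4)·2 = 11/4.
All of General C's active replies (b1, b2) yield 11/4, and no column does worse for General R. The mix makes General C indifferent and guarantees 11/4, so it is optimal.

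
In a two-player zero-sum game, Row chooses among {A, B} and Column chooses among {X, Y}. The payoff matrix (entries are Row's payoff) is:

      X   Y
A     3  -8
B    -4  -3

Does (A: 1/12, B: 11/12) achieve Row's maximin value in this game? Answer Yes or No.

Against X this mix gives (1/12)·3 + (11/12)·(-4) = -41/12.
Against Y this mix gives (1/12)·(-8) + (11/12)·(-3) = -41/12.
All of Column's active replies (X, Y) yield -41/12, and no column does worse for Row. The mix makes Column indifferent and guarantees -41/12, so it is optimal.

Yes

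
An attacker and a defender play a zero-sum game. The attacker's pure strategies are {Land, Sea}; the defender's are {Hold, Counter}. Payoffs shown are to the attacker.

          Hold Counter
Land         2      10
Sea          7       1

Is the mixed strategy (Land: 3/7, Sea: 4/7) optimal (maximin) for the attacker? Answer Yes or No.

Against Hold this mix gives (3/7)·2 + (4/7)·7 = 34/7.
Against Counter this mix gives (3/7)·10 + (4/7)·1 = 34/7.
All of the defender's active replies (Hold, Counter) yield 34/7, and no column does worse for the attacker. The mix makes the defender indifferent and guarantees 34/7, so it is optimal.

Yes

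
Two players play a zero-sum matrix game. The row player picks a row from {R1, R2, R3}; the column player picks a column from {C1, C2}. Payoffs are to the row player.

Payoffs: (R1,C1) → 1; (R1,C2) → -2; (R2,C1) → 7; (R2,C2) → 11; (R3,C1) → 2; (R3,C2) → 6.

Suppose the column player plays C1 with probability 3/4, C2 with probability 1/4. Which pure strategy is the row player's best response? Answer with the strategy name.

Expected payoff of R1: (3/4)·1 + (1/4)·(-2) = 1/4.
Expected payoff of R2: (3/4)·7 + (1/4)·11 = 8.
Expected payoff of R3: (3/4)·2 + (1/4)·6 = 3.
The largest is 8, so the row player's best response is R2.

R2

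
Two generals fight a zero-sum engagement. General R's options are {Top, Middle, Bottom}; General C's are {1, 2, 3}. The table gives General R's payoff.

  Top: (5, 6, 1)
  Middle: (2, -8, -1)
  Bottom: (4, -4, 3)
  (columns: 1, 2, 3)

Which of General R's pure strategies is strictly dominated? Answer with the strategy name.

Top gives a strictly higher payoff than Middle against every column: 5 > 2, 6 > -8, 1 > -1.
So Middle is strictly dominated and General R never plays it.

Middle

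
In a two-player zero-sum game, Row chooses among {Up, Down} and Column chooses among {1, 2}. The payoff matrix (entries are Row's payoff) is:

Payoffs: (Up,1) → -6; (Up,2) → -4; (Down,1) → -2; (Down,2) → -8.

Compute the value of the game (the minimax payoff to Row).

Row minima: Up → -6, Down → -8; maximin = -6.
Column maxima: 1 → -2, 2 → -4; minimax = -4.
-6 ≠ -4, so there is no saddle point; optimal play is mixed.
Let Row play Up with probability p. Expected payoff against 1: (-6)p + (-2)(1−p) = −4p − 2; against 2: (-4)p + (-8)(1−p) = 4p − 8.
Setting these equal: −4p − 2 = 4p − 8 ⇒ −8p = -6 ⇒ p = 3/4, and the value is (-4)·(3/4) − 2 = -5.
For Column: with q = P(1), equating Up's and Down's payoffs gives −2q − 4 = 6q − 8 ⇒ q = 1/2.

-5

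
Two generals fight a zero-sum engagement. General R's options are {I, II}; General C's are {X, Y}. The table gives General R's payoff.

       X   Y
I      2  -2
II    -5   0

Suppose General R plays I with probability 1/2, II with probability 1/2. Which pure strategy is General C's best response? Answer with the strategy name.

X

If General C plays X, General R's expected payoff is (1/2)·2 + (1/2)·(-5) = -3/2.
If General C plays Y, General R's expected payoff is (1/2)·(-2) + (1/2)·0 = -1.
General C minimizes General R's payoff; the smallest is -3/2, so the best response is X.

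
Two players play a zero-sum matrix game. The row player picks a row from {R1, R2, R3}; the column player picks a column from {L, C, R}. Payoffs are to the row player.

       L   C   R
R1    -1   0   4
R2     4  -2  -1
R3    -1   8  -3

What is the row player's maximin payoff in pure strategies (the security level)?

Row minima: R1 → -1, R2 → -2, R3 → -3.
The best of these is -1.

-1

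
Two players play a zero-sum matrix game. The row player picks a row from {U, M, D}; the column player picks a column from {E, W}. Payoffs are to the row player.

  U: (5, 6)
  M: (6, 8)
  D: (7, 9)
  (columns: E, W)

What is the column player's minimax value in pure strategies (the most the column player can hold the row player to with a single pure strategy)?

Column maxima: E → 7, W → 9.
The smallest of these is 7.

7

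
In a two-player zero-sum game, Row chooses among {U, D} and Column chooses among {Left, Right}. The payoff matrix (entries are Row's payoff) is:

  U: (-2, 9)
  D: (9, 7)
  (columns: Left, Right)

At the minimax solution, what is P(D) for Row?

11/13

Row minima: U → -2, D → 7; maximin = 7.
Column maxima: Left → 9, Right → 9; minimax = 9.
7 ≠ 9, so there is no saddle point; optimal play is mixed.
Let Row play U with probability p. Expected payoff against Left: (-2)p + 9(1−p) = −11p + 9; against Right: 9p + 7(1−p) = 2p + 7.
Setting these equal: −11p + 9 = 2p + 7 ⇒ −13p = -2 ⇒ p = 2/13, and the value is (-11)·(2/13) + 9 = 95/13.
For Column: with q = P(Left), equating U's and D's payoffs gives −11q + 9 = 2q + 7 ⇒ q = 2/13.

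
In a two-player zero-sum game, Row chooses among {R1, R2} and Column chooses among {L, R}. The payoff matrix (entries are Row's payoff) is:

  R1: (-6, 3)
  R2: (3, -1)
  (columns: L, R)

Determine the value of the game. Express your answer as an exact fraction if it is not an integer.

3/13

Row minima: R1 → -6, R2 → -1; maximin = -1.
Column maxima: L → 3, R → 3; minimax = 3.
-1 ≠ 3, so there is no saddle point; optimal play is mixed.
Let Row play R1 with probability p. Expected payoff against L: (-6)p + 3(1−p) = −9p + 3; against R: 3p + (-1)(1−p) = 4p − 1.
Setting these equal: −9p + 3 = 4p − 1 ⇒ −13p = -4 ⇒ p = 4/13, and the value is (-9)·(4/13) + 3 = 3/13.
For Column: with q = P(L), equating R1's and R2's payoffs gives −9q + 3 = 4q − 1 ⇒ q = 4/13.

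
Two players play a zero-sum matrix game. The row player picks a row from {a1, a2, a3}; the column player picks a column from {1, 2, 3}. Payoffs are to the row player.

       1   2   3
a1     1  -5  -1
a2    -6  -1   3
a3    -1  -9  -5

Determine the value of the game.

-31/11

Row minima: a1 → -5, a2 → -6, a3 → -9; maximin = -5.
Column maxima: 1 → 1, 2 → -1, 3 → 3; minimax = -1.
-5 ≠ -1, so there is no saddle point; optimal play is mixed.
a3 is strictly dominated by a1, so the row player never plays it.
3 is strictly dominated by 2 (it gives the row player strictly more in every row), so the column player never plays it.
On the remaining 2×2 (a1, a2 vs 1, 2):
Let the row player play a1 with probability p. Expected payoff against 1: 1p + (-6)(1−p) = 7p − 6; against 2: (-5)p + (-1)(1−p) = −4p − 1.
Setting these equal: 7p − 6 = −4p − 1 ⇒ 11p = 5 ⇒ p = 5/11, and the value is (7)·(5/11) − 6 = -31/11.
For the column player: with q = P(1), equating a1's and a2's payoffs gives 6q − 5 = −5q − 1 ⇒ q = 4/11.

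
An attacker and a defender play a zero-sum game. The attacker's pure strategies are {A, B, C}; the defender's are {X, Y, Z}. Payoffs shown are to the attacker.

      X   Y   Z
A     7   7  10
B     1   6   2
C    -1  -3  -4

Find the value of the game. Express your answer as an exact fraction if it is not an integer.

Row minima: A → 7, B → 1, C → -4; maximin = 7.
Column maxima: X → 7, Y → 7, Z → 10; minimax = 7.
Since maximin = minimax = 7, there is a saddle point and the value is 7.

7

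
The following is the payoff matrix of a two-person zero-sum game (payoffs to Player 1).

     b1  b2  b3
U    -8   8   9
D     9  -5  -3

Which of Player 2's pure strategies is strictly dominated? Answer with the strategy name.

b3

b2 holds Player 1's payoff strictly below b3 in every row: 8 < 9, -5 < -3.
So b3 is strictly dominated for Player 2.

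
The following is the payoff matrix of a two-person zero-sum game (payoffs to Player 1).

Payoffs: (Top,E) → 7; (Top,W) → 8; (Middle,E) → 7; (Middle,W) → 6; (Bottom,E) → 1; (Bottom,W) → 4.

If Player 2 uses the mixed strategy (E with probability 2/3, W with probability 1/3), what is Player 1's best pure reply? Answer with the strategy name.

Top

Expected payoff of Top: (2/3)·7 + (1/3)·8 = 22/3.
Expected payoff of Middle: (2/3)·7 + (1/3)·6 = 20/3.
Expected payoff of Bottom: (2/3)·1 + (1/3)·4 = 2.
The largest is 22/3, so Player 1's best response is Top.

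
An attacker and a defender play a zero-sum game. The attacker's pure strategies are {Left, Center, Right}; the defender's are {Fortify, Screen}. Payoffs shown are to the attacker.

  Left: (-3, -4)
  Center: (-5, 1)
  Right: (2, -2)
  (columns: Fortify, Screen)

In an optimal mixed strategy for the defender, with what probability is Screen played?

7/10

Row minima: Left → -4, Center → -5, Right → -2; maximin = -2.
Column maxima: Fortify → 2, Screen → 1; minimax = 1.
-2 ≠ 1, so there is no saddle point; optimal play is mixed.
Left is strictly dominated by Right, so the attacker never plays it.
On the remaining 2×2 (Center, Right vs Fortify, Screen):
Let the attacker play Center with probability p. Expected payoff against Fortify: (-5)p + 2(1−p) = −7p + 2; against Screen: 1p + (-2)(1−p) = 3p − 2.
Setting these equal: −7p + 2 = 3p − 2 ⇒ −10p = -4 ⇒ p = 2/5, and the value is (-7)·(2/5) + 2 = -4/5.
For the defender: with q = P(Fortify), equating Center's and Right's payoffs gives −6q + 1 = 4q − 2 ⇒ q = 3/10.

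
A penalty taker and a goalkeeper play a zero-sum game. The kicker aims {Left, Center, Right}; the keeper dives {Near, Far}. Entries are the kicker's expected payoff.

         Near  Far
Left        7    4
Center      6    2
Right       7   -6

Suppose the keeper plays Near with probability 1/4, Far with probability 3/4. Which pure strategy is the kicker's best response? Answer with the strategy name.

Expected payoff of Left: (1/4)·7 + (3/4)·4 = 19/4.
Expected payoff of Center: (1/4)·6 + (3/4)·2 = 3.
Expected payoff of Right: (1/4)·7 + (3/4)·(-6) = -11/4.
The largest is 19/4, so the kicker's best response is Left.

Left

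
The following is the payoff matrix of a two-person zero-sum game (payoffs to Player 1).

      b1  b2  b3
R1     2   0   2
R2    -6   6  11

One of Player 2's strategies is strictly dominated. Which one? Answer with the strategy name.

b3

b2 holds Player 1's payoff strictly below b3 in every row: 0 < 2, 6 < 11.
So b3 is strictly dominated for Player 2.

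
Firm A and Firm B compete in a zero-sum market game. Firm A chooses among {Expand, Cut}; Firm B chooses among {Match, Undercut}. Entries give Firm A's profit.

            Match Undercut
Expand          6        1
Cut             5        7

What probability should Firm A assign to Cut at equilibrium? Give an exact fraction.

5/7

Row minima: Expand → 1, Cut → 5; maximin = 5.
Column maxima: Match → 6, Undercut → 7; minimax = 6.
5 ≠ 6, so there is no saddle point; optimal play is mixed.
Let Firm A play Expand with probability p. Expected payoff against Match: 6p + 5(1−p) = p + 5; against Undercut: 1p + 7(1−p) = −6p + 7.
Setting these equal: p + 5 = −6p + 7 ⇒ 7p = 2 ⇒ p = 2/7, and the value is (1)·(2/7) + 5 = 37/7.
For Firm B: with q = P(Match), equating Expand's and Cut's payoffs gives 5q + 1 = −2q + 7 ⇒ q = 6/7.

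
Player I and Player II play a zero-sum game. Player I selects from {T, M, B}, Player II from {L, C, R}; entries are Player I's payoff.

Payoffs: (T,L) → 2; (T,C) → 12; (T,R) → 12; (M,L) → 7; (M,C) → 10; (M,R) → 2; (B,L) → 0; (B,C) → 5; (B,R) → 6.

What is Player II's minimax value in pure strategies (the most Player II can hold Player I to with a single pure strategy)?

Column maxima: L → 7, C → 12, R → 12.
The smallest of these is 7.

7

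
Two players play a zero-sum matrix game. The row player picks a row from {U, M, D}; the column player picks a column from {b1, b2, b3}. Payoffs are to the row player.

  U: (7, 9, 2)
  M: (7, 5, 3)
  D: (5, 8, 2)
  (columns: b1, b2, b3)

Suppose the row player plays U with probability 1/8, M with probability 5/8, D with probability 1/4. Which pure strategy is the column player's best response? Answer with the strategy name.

b3

If the column player plays b1, the row player's expected payoff is (1/8)·7 + (5/8)·7 + (1/4)·5 = 13/2.
If the column player plays b2, the row player's expected payoff is (1/8)·9 + (5/8)·5 + (1/4)·8 = 25/4.
If the column player plays b3, the row player's expected payoff is (1/8)·2 + (5/8)·3 + (1/4)·2 = 21/8.
The column player minimizes the row player's payoff; the smallest is 21/8, so the best response is b3.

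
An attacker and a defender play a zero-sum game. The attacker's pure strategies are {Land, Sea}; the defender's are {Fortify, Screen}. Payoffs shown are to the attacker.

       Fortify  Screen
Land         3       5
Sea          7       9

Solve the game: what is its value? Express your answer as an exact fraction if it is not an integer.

7

Row minima: Land → 3, Sea → 7; maximin = 7.
Column maxima: Fortify → 7, Screen → 9; minimax = 7.
Since maximin = minimax = 7, there is a saddle point and the value is 7.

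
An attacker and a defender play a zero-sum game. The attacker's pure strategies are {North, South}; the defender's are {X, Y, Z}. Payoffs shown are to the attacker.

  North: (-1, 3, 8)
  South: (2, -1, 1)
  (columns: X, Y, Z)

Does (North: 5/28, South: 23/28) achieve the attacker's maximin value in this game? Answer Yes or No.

No

Against X this mix gives (5/28)·(-1) + (23/28)·2 = 41/28.
Against Y this mix gives (5/28)·3 + (23/28)·(-1) = -2/7.
Against Z this mix gives (5/28)·8 + (23/28)·1 = 9/4.
The defender will play Y, holding the attacker to -2/7. Shifting weight toward the row that does better against Y would raise this floor (the equalizing mix achieves 5/7 against both Y and X), so the proposed strategy is not optimal.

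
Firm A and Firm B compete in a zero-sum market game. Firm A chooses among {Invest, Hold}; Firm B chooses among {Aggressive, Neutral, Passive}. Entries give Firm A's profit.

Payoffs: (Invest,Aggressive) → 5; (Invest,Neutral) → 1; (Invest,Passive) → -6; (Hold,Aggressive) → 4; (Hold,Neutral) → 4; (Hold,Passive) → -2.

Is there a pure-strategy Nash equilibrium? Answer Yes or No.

Row minima: Invest → -6, Hold → -2; maximin = -2.
Column maxima: Aggressive → 5, Neutral → 4, Passive → -2; minimax = -2.
maximin = minimax = -2, so a saddle point exists.

Yes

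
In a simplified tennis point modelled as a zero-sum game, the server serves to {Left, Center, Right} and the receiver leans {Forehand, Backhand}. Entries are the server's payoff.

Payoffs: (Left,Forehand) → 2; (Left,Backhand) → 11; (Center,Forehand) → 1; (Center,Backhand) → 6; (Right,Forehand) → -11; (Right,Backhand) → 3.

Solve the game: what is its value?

2

Row minima: Left → 2, Center → 1, Right → -11; maximin = 2.
Column maxima: Forehand → 2, Backhand → 11; minimax = 2.
Since maximin = minimax = 2, there is a saddle point and the value is 2.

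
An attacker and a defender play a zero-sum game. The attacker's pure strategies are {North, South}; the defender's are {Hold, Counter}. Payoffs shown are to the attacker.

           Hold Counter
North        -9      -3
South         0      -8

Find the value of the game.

-36/7

Row minima: North → -9, South → -8; maximin = -8.
Column maxima: Hold → 0, Counter → -3; minimax = -3.
-8 ≠ -3, so there is no saddle point; optimal play is mixed.
Let the attacker play North with probability p. Expected payoff against Hold: (-9)p + 0(1−p) = −9p; against Counter: (-3)p + (-8)(1−p) = 5p − 8.
Setting these equal: −9p = 5p − 8 ⇒ −14p = -8 ⇒ p = 4/7, and the value is (-9)·(4/7) = -36/7.
For the defender: with q = P(Hold), equating North's and South's payoffs gives −6q − 3 = 8q − 8 ⇒ q = 5/14.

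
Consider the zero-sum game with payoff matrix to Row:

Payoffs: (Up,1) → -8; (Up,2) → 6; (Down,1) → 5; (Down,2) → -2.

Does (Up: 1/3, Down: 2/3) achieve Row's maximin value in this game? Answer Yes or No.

Against 1 this mix gives (1/3)·(-8) + (2/3)·5 = 2/3.
Against 2 this mix gives (1/3)·6 + (2/3)·(-2) = 2/3.
All of Column's active replies (1, 2) yield 2/3, and no column does worse for Row. The mix makes Column indifferent and guarantees 2/3, so it is optimal.

Yes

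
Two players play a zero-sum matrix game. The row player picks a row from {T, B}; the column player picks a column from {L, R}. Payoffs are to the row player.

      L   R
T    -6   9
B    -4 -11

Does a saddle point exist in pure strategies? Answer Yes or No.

Row minima: T → -6, B → -11; maximin = -6.
Column maxima: L → -4, R → 9; minimax = -4.
-6 ≠ -4, so no pure-strategy equilibrium exists.

No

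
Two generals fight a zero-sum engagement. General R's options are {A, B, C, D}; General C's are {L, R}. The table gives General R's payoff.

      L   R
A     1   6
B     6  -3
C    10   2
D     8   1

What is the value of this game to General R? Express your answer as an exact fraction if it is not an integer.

Row minima: A → 1, B → -3, C → 2, D → 1; maximin = 2.
Column maxima: L → 10, R → 6; minimax = 6.
2 ≠ 6, so there is no saddle point; optimal play is mixed.
B is strictly dominated by C, so General R never plays it.
D is strictly dominated by C, so General R never plays it.
On the remaining 2×2 (A, C vs L, R):
Let General R play A with probability p. Expected payoff against L: 1p + 10(1−p) = −9p + 10; against R: 6p + 2(1−p) = 4p + 2.
Setting these equal: −9p + 10 = 4p + 2 ⇒ −13p = -8 ⇒ p = 8/13, and the value is (-9)·(8/13) + 10 = 58/13.
For General C: with q = P(L), equating A's and C's payoffs gives −5q + 6 = 8q + 2 ⇒ q = 4/13.

58/13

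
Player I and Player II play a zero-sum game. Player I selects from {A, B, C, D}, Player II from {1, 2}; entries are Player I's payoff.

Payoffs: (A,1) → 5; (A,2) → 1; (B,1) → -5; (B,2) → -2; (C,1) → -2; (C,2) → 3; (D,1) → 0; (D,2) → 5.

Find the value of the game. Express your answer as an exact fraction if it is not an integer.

Row minima: A → 1, B → -5, C → -2, D → 0; maximin = 1.
Column maxima: 1 → 5, 2 → 5; minimax = 5.
1 ≠ 5, so there is no saddle point; optimal play is mixed.
B is strictly dominated by A, so Player I never plays it.
C is strictly dominated by D, so Player I never plays it.
On the remaining 2×2 (A, D vs 1, 2):
Let Player I play A with probability p. Expected payoff against 1: 5p + 0(1−p) = 5p; against 2: 1p + 5(1−p) = −4p + 5.
Setting these equal: 5p = −4p + 5 ⇒ 9p = 5 ⇒ p = 5/9, and the value is (5)·(5/9) = 25/9.
For Player II: with q = P(1), equating A's and D's payoffs gives 4q + 1 = −5q + 5 ⇒ q = 4/9.

25/9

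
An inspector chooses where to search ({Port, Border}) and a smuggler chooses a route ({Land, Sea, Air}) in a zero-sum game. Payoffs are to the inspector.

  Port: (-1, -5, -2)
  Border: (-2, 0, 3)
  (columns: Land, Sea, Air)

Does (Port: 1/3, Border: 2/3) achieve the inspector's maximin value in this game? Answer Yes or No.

Yes

Against Land this mix gives (1/3)·(-1) + (2/3)·(-2) = -5/3.
Against Sea this mix gives (1/3)·(-5) + (2/3)·0 = -5/3.
Against Air this mix gives (1/3)·(-2) + (2/3)·3 = 4/3.
All of the smuggler's active replies (Land, Sea) yield -5/3, and no column does worse for the inspector. The mix makes the smuggler indifferent and guarantees -5/3, so it is optimal.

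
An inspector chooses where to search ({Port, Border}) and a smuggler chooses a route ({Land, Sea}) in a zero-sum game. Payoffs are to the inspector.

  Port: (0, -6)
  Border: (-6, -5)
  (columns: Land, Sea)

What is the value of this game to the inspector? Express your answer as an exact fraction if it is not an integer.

-36/7

Row minima: Port → -6, Border → -6; maximin = -6.
Column maxima: Land → 0, Sea → -5; minimax = -5.
-6 ≠ -5, so there is no saddle point; optimal play is mixed.
Let the inspector play Port with probability p. Expected payoff against Land: 0p + (-6)(1−p) = 6p − 6; against Sea: (-6)p + (-5)(1−p) = −p − 5.
Setting these equal: 6p − 6 = −p − 5 ⇒ 7p = 1 ⇒ p = 1/7, and the value is (6)·(1/7) − 6 = -36/7.
For the smuggler: with q = P(Land), equating Port's and Border's payoffs gives 6q − 6 = −q − 5 ⇒ q = 1/7.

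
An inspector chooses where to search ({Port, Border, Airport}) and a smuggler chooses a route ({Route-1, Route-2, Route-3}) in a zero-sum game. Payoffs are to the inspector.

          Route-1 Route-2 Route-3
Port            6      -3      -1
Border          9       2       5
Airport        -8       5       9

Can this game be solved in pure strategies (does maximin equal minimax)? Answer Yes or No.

No

Row minima: Port → -3, Border → 2, Airport → -8; maximin = 2.
Column maxima: Route-1 → 9, Route-2 → 5, Route-3 → 9; minimax = 5.
2 ≠ 5, so no pure-strategy equilibrium exists.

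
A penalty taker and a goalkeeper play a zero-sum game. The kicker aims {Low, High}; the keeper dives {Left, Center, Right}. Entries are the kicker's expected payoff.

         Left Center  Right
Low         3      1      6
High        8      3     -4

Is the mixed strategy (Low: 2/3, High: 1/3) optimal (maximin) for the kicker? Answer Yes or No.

Against Left this mix gives (2/3)·3 + (1/3)·8 = 14/3.
Against Center this mix gives (2/3)·1 + (1/3)·3 = 5/3.
Against Right this mix gives (2/3)·6 + (1/3)·(-4) = 8/3.
The keeper will play Center, holding the kicker to 5/3. Shifting weight toward the row that does better against Center would raise this floor (the equalizing mix achieves 11/6 against both Center and Right), so the proposed strategy is not optimal.

No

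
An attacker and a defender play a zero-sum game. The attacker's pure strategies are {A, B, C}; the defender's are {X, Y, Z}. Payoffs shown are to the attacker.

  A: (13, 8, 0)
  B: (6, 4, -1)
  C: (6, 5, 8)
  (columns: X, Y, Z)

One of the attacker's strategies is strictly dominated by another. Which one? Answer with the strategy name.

A gives a strictly higher payoff than B against every column: 13 > 6, 8 > 4, 0 > -1.
So B is strictly dominated and the attacker never plays it.

B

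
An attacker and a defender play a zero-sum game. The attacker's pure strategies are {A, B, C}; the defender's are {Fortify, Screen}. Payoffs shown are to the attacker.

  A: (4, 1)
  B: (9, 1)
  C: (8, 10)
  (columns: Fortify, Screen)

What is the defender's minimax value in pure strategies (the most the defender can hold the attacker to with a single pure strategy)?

9

Column maxima: Fortify → 9, Screen → 10.
The smallest of these is 9.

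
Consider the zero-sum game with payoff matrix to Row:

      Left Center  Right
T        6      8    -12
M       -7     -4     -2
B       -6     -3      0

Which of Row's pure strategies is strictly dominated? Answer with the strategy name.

B gives a strictly higher payoff than M against every column: -6 > -7, -3 > -4, 0 > -2.
So M is strictly dominated and Row never plays it.

M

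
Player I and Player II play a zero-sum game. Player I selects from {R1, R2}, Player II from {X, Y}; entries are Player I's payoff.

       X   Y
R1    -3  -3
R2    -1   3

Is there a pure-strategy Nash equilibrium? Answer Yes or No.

Row minima: R1 → -3, R2 → -1; maximin = -1.
Column maxima: X → -1, Y → 3; minimax = -1.
maximin = minimax = -1, so a saddle point exists.

Yes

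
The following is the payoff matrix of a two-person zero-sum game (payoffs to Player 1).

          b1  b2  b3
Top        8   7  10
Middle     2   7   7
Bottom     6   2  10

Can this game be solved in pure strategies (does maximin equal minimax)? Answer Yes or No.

Yes

Row minima: Top → 7, Middle → 2, Bottom → 2; maximin = 7.
Column maxima: b1 → 8, b2 → 7, b3 → 10; minimax = 7.
maximin = minimax = 7, so a saddle point exists.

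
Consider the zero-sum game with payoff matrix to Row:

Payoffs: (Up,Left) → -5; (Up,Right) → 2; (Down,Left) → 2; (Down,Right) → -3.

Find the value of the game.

-11/12

Row minima: Up → -5, Down → -3; maximin = -3.
Column maxima: Left → 2, Right → 2; minimax = 2.
-3 ≠ 2, so there is no saddle point; optimal play is mixed.
Let Row play Up with probability p. Expected payoff against Left: (-5)p + 2(1−p) = −7p + 2; against Right: 2p + (-3)(1−p) = 5p − 3.
Setting these equal: −7p + 2 = 5p − 3 ⇒ −12p = -5 ⇒ p = 5/12, and the value is (-7)·(5/12) + 2 = -11/12.
For Column: with q = P(Left), equating Up's and Down's payoffs gives −7q + 2 = 5q − 3 ⇒ q = 5/12.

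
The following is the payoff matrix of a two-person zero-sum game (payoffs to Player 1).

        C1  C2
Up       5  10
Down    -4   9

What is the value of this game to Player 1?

5

Row minima: Up → 5, Down → -4; maximin = 5.
Column maxima: C1 → 5, C2 → 10; minimax = 5.
Since maximin = minimax = 5, there is a saddle point and the value is 5.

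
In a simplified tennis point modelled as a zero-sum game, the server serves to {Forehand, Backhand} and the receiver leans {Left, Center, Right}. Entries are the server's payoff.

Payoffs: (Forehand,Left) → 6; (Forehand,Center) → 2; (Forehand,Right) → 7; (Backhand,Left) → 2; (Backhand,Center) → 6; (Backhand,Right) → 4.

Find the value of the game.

Row minima: Forehand → 2, Backhand → 2; maximin = 2.
Column maxima: Left → 6, Center → 6, Right → 7; minimax = 6.
2 ≠ 6, so there is no saddle point; optimal play is mixed.
Right is strictly dominated by Left (it gives the server strictly more in every row), so the receiver never plays it.
On the remaining 2×2 (Forehand, Backhand vs Left, Center):
Let the server play Forehand with probability p. Expected payoff against Left: 6p + 2(1−p) = 4p + 2; against Center: 2p + 6(1−p) = −4p + 6.
Setting these equal: 4p + 2 = −4p + 6 ⇒ 8p = 4 ⇒ p = 1/2, and the value is (4)·(1/2) + 2 = 4.
For the receiver: with q = P(Left), equating Forehand's and Backhand's payoffs gives 4q + 2 = −4q + 6 ⇒ q = 1/2.

4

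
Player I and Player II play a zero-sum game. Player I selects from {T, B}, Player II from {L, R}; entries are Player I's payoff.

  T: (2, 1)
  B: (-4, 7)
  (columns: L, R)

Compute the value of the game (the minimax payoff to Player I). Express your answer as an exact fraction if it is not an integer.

Row minima: T → 1, B → -4; maximin = 1.
Column maxima: L → 2, R → 7; minimax = 2.
1 ≠ 2, so there is no saddle point; optimal play is mixed.
Let Player I play T with probability p. Expected payoff against L: 2p + (-4)(1−p) = 6p − 4; against R: 1p + 7(1−p) = −6p + 7.
Setting these equal: 6p − 4 = −6p + 7 ⇒ 12p = 11 ⇒ p = 11/12, and the value is (6)·(11/12) − 4 = 3/2.
For Player II: with q = P(L), equating T's and B's payoffs gives q + 1 = −11q + 7 ⇒ q = 1/2.

3/2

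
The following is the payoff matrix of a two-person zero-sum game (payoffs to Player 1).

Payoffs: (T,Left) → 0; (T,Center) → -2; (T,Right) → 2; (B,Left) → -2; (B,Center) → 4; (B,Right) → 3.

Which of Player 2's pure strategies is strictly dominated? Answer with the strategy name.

Left holds Player 1's payoff strictly below Right in every row: 0 < 2, -2 < 3.
So Right is strictly dominated for Player 2.

Right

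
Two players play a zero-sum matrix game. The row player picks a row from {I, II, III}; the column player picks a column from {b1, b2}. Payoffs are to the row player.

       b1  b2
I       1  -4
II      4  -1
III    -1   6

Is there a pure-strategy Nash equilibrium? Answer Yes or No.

No

Row minima: I → -4, II → -1, III → -1; maximin = -1.
Column maxima: b1 → 4, b2 → 6; minimax = 4.
-1 ≠ 4, so no pure-strategy equilibrium exists.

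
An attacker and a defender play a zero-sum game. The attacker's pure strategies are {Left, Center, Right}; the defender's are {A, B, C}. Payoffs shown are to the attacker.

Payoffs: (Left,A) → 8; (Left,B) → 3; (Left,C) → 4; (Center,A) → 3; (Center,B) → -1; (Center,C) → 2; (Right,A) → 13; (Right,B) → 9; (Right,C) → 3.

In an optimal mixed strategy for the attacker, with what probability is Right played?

Row minima: Left → 3, Center → -1, Right → 3; maximin = 3.
Column maxima: A → 13, B → 9, C → 4; minimax = 4.
3 ≠ 4, so there is no saddle point; optimal play is mixed.
Center is strictly dominated by Left, so the attacker never plays it.
A is strictly dominated by B (it gives the attacker strictly more in every row), so the defender never plays it.
On the remaining 2×2 (Left, Right vs B, C):
Let the attacker play Left with probability p. Expected payoff against B: 3p + 9(1−p) = −6p + 9; against C: 4p + 3(1−p) = p + 3.
Setting these equal: −6p + 9 = p + 3 ⇒ −7p = -6 ⇒ p = 6/7, and the value is (-6)·(6/7) + 9 = 27/7.
For the defender: with q = P(B), equating Left's and Right's payoffs gives −q + 4 = 6q + 3 ⇒ q = 1/7.

1/7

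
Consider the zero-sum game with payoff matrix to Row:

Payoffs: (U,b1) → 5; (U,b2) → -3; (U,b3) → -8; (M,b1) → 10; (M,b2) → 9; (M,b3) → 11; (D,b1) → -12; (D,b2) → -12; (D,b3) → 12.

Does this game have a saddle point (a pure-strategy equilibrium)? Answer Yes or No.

Yes

Row minima: U → -8, M → 9, D → -12; maximin = 9.
Column maxima: b1 → 10, b2 → 9, b3 → 12; minimax = 9.
maximin = minimax = 9, so a saddle point exists.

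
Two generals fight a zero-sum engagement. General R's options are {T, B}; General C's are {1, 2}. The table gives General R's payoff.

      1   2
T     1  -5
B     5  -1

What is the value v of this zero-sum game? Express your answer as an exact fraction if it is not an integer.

Row minima: T → -5, B → -1; maximin = -1.
Column maxima: 1 → 5, 2 → -1; minimax = -1.
Since maximin = minimax = -1, there is a saddle point and the value is -1.

-1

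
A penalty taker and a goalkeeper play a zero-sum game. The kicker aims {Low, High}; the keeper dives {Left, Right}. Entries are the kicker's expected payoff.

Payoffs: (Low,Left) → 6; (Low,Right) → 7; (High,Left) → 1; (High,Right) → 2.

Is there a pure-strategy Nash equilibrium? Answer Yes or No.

Yes

Row minima: Low → 6, High → 1; maximin = 6.
Column maxima: Left → 6, Right → 7; minimax = 6.
maximin = minimax = 6, so a saddle point exists.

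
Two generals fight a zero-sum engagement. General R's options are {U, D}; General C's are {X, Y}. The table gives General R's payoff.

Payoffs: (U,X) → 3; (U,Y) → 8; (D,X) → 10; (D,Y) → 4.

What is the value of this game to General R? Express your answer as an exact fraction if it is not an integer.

Row minima: U → 3, D → 4; maximin = 4.
Column maxima: X → 10, Y → 8; minimax = 8.
4 ≠ 8, so there is no saddle point; optimal play is mixed.
Let General R play U with probability p. Expected payoff against X: 3p + 10(1−p) = −7p + 10; against Y: 8p + 4(1−p) = 4p + 4.
Setting these equal: −7p + 10 = 4p + 4 ⇒ −11p = -6 ⇒ p = 6/11, and the value is (-7)·(6/11) + 10 = 68/11.
For General C: with q = P(X), equating U's and D's payoffs gives −5q + 8 = 6q + 4 ⇒ q = 4/11.

68/11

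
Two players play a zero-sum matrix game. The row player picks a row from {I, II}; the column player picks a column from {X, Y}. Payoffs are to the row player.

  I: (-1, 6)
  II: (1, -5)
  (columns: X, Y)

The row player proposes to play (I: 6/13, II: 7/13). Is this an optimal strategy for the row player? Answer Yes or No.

Yes

Against X this mix gives (6/13)·(-1) + (7/13)·1 = 1/13.
Against Y this mix gives (6/13)·6 + (7/13)·(-5) = 1/13.
All of the column player's active replies (X, Y) yield 1/13, and no column does worse for the row player. The mix makes the column player indifferent and guarantees 1/13, so it is optimal.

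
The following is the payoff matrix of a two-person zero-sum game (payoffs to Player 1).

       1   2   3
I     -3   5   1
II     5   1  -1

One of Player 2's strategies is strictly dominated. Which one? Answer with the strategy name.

2

3 holds Player 1's payoff strictly below 2 in every row: 1 < 5, -1 < 1.
So 2 is strictly dominated for Player 2.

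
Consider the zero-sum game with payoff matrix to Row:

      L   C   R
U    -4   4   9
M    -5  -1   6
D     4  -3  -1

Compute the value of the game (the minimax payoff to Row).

Row minima: U → -4, M → -5, D → -3; maximin = -3.
Column maxima: L → 4, C → 4, R → 9; minimax = 4.
-3 ≠ 4, so there is no saddle point; optimal play is mixed.
M is strictly dominated by U, so Row never plays it.
R is strictly dominated by C (it gives Row strictly more in every row), so Column never plays it.
On the remaining 2×2 (U, D vs L, C):
Let Row play U with probability p. Expected payoff against L: (-4)p + 4(1−p) = −8p + 4; against C: 4p + (-3)(1−p) = 7p − 3.
Setting these equal: −8p + 4 = 7p − 3 ⇒ −15p = -7 ⇒ p = 7/15, and the value is (-8)·(7/15) + 4 = 4/15.
For Column: with q = P(L), equating U's and D's payoffs gives −8q + 4 = 7q − 3 ⇒ q = 7/15.

4/15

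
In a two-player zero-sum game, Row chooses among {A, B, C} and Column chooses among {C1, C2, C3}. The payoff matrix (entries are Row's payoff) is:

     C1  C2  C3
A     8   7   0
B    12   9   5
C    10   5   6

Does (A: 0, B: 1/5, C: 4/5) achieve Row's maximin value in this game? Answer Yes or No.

Against C1 this mix gives (1/5)·12 + (4/5)·10 = 52/5.
Against C2 this mix gives (1/5)·9 + (4/5)·5 = 29/5.
Against C3 this mix gives (1/5)·5 + (4/5)·6 = 29/5.
All of Column's active replies (C2, C3) yield 29/5, and no column does worse for Row. The mix makes Column indifferent and guarantees 29/5, so it is optimal.

Yes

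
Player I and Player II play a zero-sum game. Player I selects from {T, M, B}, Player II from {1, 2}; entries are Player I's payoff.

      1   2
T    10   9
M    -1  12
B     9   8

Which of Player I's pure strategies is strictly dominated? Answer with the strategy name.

T gives a strictly higher payoff than B against every column: 10 > 9, 9 > 8.
So B is strictly dominated and Player I never plays it.

B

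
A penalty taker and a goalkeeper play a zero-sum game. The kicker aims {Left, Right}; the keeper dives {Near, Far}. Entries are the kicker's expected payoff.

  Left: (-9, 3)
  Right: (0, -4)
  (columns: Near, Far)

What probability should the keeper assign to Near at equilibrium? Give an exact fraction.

7/16

Row minima: Left → -9, Right → -4; maximin = -4.
Column maxima: Near → 0, Far → 3; minimax = 0.
-4 ≠ 0, so there is no saddle point; optimal play is mixed.
Let the kicker play Left with probability p. Expected payoff against Near: (-9)p + 0(1−p) = −9p; against Far: 3p + (-4)(1−p) = 7p − 4.
Setting these equal: −9p = 7p − 4 ⇒ −16p = -4 ⇒ p = 1/4, and the value is (-9)·(1/4) = -9/4.
For the keeper: with q = P(Near), equating Left's and Right's payoffs gives −12q + 3 = 4q − 4 ⇒ q = 7/16.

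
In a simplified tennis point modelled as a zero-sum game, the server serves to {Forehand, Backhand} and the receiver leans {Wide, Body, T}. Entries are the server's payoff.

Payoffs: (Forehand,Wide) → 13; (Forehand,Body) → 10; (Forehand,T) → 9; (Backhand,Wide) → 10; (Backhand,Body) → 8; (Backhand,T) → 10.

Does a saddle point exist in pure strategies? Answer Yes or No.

Row minima: Forehand → 9, Backhand → 8; maximin = 9.
Column maxima: Wide → 13, Body → 10, T → 10; minimax = 10.
9 ≠ 10, so no pure-strategy equilibrium exists.

No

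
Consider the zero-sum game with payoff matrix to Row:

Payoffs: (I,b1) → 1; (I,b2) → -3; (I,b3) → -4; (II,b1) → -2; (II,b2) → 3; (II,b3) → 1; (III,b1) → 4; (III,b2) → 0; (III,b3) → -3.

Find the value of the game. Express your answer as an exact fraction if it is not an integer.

Row minima: I → -4, II → -2, III → -3; maximin = -2.
Column maxima: b1 → 4, b2 → 3, b3 → 1; minimax = 1.
-2 ≠ 1, so there is no saddle point; optimal play is mixed.
I is strictly dominated by III, so Row never plays it.
b2 is strictly dominated by b3 (it gives Row strictly more in every row), so Column never plays it.
On the remaining 2×2 (II, III vs b1, b3):
Let Row play II with probability p. Expected payoff against b1: (-2)p + 4(1−p) = −6p + 4; against b3: 1p + (-3)(1−p) = 4p − 3.
Setting these equal: −6p + 4 = 4p − 3 ⇒ −10p = -7 ⇒ p = 7/10, and the value is (-6)·(7/10) + 4 = -1/5.
For Column: with q = P(b1), equating II's and III's payoffs gives −3q + 1 = 7q − 3 ⇒ q = 2/5.

-1/5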